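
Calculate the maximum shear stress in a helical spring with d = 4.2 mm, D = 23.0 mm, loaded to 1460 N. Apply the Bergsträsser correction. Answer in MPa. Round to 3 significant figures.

1460 MPa

Spring index C = D/d = 23.0/4.2 = 5.4762
K_B = (4C+2)/(4C−3) = 23.905/18.905 = 1.2645
τ₀ = 8FD/(πd³) = 8·1460·23.0/(π·4.2³) = 268640/232.75 = 1154.2 MPa
τ_max = K·τ₀ = 1.2645 × 1154.2 = 1459.4 MPa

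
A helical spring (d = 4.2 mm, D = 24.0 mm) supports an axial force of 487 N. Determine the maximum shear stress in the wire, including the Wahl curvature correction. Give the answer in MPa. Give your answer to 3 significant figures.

509 MPa

Spring index C = D/d = 24.0/4.2 = 5.7143
K_W = (4C−1)/(4C−4) + 0.615/C = 21.857/18.857 + 0.1076 = 1.2667
τ₀ = 8FD/(πd³) = 8·487·24.0/(π·4.2³) = 93504/232.75 = 401.73 MPa
τ_max = K·τ₀ = 1.2667 × 401.73 = 508.88 MPa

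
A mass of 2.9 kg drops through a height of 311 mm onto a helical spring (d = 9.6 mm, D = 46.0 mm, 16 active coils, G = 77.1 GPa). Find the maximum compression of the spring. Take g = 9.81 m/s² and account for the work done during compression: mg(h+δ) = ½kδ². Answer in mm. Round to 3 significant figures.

k = Gd⁴/(8D³N_a) = (77.1×10³)(9.6⁴)/(8·46.0³·16) = 52.56 N/mm
W = mg = 2.9 × 9.81 = 28.449 N
½kδ² − Wδ − Wh = 0 → δ = (W + √(W² + 2kWh))/k
δ = (28.449 + √(809.35 + 930065))/52.56 = (28.449 + 964.82)/52.56 = 18.898 mm

18.9 mm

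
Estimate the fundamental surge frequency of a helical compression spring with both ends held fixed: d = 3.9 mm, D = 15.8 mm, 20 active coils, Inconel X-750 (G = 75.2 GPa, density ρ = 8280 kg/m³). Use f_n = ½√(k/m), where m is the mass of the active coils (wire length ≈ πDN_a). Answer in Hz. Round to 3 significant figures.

265 Hz

k = Gd⁴/(8D³N_a) = (75.2×10³)(3.9⁴)/(8·15.8³·20) = 27.567 N/mm = 27567 N/m
Wire length L = πDN_a = π·15.8·20 = 992.74 mm
m = ρ·(πd²/4)·L = 8280 × 11.946×10⁻⁶ m² × 0.99274 m = 0.098194 kg
f_n = ½√(k/m) = 0.5·√(27567/0.098194) = 0.5·√(2.8074e+05) = 264.92 Hz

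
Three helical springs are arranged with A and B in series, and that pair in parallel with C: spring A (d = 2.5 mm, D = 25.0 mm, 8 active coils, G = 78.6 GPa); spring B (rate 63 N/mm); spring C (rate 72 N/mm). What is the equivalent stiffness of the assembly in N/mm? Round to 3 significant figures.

k_A = Gd⁴/(8D³N_a) = (78.6×10³)(2.5⁴)/(8·25.0³·8) = 3.0703 N/mm
Springs A,B series: k_AB = 1/(1/3.0703+1/63) = 2.9276 N/mm; parallel with C: k_eq = 2.9276+72 = 74.928 N/mm

74.9 N/mm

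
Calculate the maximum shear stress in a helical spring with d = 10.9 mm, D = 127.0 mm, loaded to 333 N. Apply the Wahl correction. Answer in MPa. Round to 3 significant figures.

93.4 MPa

Spring index C = D/d = 127.0/10.9 = 11.6514
K_W = (4C−1)/(4C−4) + 0.615/C = 45.606/42.606 + 0.0528 = 1.1232
τ₀ = 8FD/(πd³) = 8·333·127.0/(π·10.9³) = 338328/4068.5 = 83.159 MPa
τ_max = K·τ₀ = 1.1232 × 83.159 = 93.404 MPa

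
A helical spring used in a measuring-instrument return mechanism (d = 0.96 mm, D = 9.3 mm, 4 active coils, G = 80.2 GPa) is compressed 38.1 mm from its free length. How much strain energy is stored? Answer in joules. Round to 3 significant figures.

1.92 J

k = Gd⁴/(8D³N_a) = (80.2×10³)(0.96⁴)/(8·9.3³·4) = 2.6464 N/mm
U = ½kδ² = 0.5 × 2.6464 × 38.1² = 1920.8 N·mm = 1.9208 J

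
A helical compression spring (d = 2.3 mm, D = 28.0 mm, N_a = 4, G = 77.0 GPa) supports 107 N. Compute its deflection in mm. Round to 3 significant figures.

34.9 mm

k = Gd⁴/(8D³N_a) = (77.0×10³)(2.3⁴)/(8·28.0³·4) = 3.0675 N/mm
δ = F/k = 107 / 3.0675 = 34.882 mm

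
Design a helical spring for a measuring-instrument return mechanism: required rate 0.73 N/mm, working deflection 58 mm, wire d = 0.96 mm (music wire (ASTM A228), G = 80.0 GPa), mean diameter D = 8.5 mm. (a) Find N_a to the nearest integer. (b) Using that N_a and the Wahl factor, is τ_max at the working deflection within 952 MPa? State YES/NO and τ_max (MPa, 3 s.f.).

(a) 19 coils; (b) NO, τ_max = 1200 MPa

N_a = Gd⁴/(8D³k) = (80.0×10³)(0.96⁴)/(8·8.5³·0.73) = 18.95 → N_a = 19
Actual rate k = Gd⁴/(8D³·19) = 0.7279 N/mm
Working load F = kδ = 0.7279·58 = 42.218 N
C = 8.5/0.96 = 8.8542; K_W = (4C−1)/(4C−4)+0.615/C = 1.1649
τ_max = K_W·8FD/(πd³) = 1.1649·1032.9 = 1203.2 MPa
τ_max > 952 MPa → exceeds allowable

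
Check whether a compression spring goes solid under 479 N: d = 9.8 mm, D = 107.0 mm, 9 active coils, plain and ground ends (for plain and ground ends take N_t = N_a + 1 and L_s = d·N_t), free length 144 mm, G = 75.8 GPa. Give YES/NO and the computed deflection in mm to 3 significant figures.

YES, δ = 60.4 mm

k = Gd⁴/(8D³N_a) = (75.8×10³)(9.8⁴)/(8·107.0³·9) = 7.9266 N/mm
N_t = 10; L_s = 9.8·10 = 98 mm; δ_solid = L₀ − L_s = 144 − 98 = 46 mm
δ = F/k = 479/7.9266 = 60.429 mm
δ ≥ δ_solid → spring goes solid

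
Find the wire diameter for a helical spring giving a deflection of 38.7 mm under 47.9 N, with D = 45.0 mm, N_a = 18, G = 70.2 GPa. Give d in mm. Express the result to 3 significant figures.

Required rate k = F/δ = 47.9/38.7 = 1.2377 N/mm
d = (8D³N_a·k / G)^(1/4) = (8·45.0³·18·1.2377 / (70.2×10³))^0.25
  = (231.36)^0.25 = 3.9001 mm

3.90 mm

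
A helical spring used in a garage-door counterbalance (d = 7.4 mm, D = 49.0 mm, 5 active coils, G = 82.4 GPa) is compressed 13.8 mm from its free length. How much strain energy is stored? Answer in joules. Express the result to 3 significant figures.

k = Gd⁴/(8D³N_a) = (82.4×10³)(7.4⁴)/(8·49.0³·5) = 52.506 N/mm
U = ½kδ² = 0.5 × 52.506 × 13.8² = 4999.6 N·mm = 4.9996 J

5.00 J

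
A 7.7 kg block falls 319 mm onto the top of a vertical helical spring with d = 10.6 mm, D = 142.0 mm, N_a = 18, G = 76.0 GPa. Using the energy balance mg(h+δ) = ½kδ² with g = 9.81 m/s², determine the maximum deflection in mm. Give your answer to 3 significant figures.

k = Gd⁴/(8D³N_a) = (76.0×10³)(10.6⁴)/(8·142.0³·18) = 2.3271 N/mm
W = mg = 7.7 × 9.81 = 75.537 N
½kδ² − Wδ − Wh = 0 → δ = (W + √(W² + 2kWh))/k
δ = (75.537 + √(5705.8 + 112148))/2.3271 = (75.537 + 343.3)/2.3271 = 179.98 mm

180 mm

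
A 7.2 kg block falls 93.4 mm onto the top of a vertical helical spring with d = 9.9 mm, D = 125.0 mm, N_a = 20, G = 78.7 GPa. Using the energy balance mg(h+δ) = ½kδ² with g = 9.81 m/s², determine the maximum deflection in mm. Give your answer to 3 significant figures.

k = Gd⁴/(8D³N_a) = (78.7×10³)(9.9⁴)/(8·125.0³·20) = 2.4192 N/mm
W = mg = 7.2 × 9.81 = 70.632 N
½kδ² − Wδ − Wh = 0 → δ = (W + √(W² + 2kWh))/k
δ = (70.632 + √(4988.9 + 31918.6))/2.4192 = (70.632 + 192.11)/2.4192 = 108.61 mm

109 mm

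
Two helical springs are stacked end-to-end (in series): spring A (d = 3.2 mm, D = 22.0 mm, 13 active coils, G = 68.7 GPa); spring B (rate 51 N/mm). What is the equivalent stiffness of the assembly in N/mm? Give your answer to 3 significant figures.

k_A = Gd⁴/(8D³N_a) = (68.7×10³)(3.2⁴)/(8·22.0³·13) = 6.5051 N/mm
Series: 1/k_eq = 1/6.5051 + 1/51 = 0.17333; k_eq = 5.7692 N/mm

5.77 N/mm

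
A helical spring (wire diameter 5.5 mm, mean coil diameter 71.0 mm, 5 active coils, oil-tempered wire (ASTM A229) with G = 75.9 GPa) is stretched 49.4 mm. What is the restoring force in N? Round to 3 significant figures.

k = Gd⁴/(8D³N_a) = (75.9×10³)(5.5⁴)/(8·71.0³·5) = 4.8513 N/mm
F = k·δ = 4.8513 × 49.4 = 239.65 N

240 N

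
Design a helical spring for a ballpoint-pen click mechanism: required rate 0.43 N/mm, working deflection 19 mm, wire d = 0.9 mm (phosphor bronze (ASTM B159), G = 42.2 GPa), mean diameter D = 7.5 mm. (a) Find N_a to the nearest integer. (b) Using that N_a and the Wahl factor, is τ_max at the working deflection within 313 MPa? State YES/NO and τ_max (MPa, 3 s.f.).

(a) 19 coils; (b) YES, τ_max = 253 MPa

N_a = Gd⁴/(8D³k) = (42.2×10³)(0.9⁴)/(8·7.5³·0.43) = 19.08 → N_a = 19
Actual rate k = Gd⁴/(8D³·19) = 0.43177 N/mm
Working load F = kδ = 0.43177·19 = 8.2037 N
C = 7.5/0.9 = 8.3333; K_W = (4C−1)/(4C−4)+0.615/C = 1.1761
τ_max = K_W·8FD/(πd³) = 1.1761·214.92 = 252.76 MPa
τ_max ≤ 313 MPa → acceptable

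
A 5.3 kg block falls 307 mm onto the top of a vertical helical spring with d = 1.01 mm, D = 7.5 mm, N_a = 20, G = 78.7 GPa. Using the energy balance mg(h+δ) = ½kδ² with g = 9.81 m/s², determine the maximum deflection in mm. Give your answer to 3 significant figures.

k = Gd⁴/(8D³N_a) = (78.7×10³)(1.01⁴)/(8·7.5³·20) = 1.2133 N/mm
W = mg = 5.3 × 9.81 = 51.993 N
½kδ² − Wδ − Wh = 0 → δ = (W + √(W² + 2kWh))/k
δ = (51.993 + √(2703.3 + 38732))/1.2133 = (51.993 + 203.56)/1.2133 = 210.63 mm

211 mm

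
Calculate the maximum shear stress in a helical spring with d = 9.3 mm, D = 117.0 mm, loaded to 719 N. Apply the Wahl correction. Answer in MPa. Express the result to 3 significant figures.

297 MPa

Spring index C = D/d = 117.0/9.3 = 12.5806
K_W = (4C−1)/(4C−4) + 0.615/C = 49.323/46.323 + 0.0489 = 1.1136
τ₀ = 8FD/(πd³) = 8·719·117.0/(π·9.3³) = 672984/2527 = 266.32 MPa
τ_max = K·τ₀ = 1.1136 × 266.32 = 296.59 MPa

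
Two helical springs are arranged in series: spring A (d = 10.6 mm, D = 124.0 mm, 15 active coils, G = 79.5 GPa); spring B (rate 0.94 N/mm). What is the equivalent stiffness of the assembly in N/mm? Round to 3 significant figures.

0.774 N/mm

k_A = Gd⁴/(8D³N_a) = (79.5×10³)(10.6⁴)/(8·124.0³·15) = 4.3868 N/mm
Series: 1/k_eq = 1/4.3868 + 1/0.94 = 1.2918; k_eq = 0.77412 N/mm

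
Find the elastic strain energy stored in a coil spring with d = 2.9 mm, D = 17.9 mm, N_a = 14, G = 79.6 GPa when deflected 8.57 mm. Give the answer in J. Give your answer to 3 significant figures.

k = Gd⁴/(8D³N_a) = (79.6×10³)(2.9⁴)/(8·17.9³·14) = 8.7645 N/mm
U = ½kδ² = 0.5 × 8.7645 × 8.57² = 321.85 N·mm = 0.32185 J

0.322 J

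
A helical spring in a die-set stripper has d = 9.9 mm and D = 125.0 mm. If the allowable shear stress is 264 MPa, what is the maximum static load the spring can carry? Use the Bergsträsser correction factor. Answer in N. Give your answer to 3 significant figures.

728 N

C = D/d = 125.0/9.9 = 12.6263
K_B = (4C+2)/(4C−3) = 52.505/47.505 = 1.1053
τ_max = K·8FD/(πd³) → F_max = τ_allow·πd³/(8DK)
F_max = 264·π·9.9³/(8·125.0·1.1053) = 8.0475e+05/1105.3 = 728.11 N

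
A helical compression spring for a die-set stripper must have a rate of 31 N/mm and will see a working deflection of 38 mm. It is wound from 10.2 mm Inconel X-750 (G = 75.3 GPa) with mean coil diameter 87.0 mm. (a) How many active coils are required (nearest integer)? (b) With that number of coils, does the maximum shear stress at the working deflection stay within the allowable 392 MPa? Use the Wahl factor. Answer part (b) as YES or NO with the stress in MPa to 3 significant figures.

N_a = Gd⁴/(8D³k) = (75.3×10³)(10.2⁴)/(8·87.0³·31) = 4.991 → N_a = 5
Actual rate k = Gd⁴/(8D³·5) = 30.944 N/mm
Working load F = kδ = 30.944·38 = 1175.9 N
C = 87.0/10.2 = 8.5294; K_W = (4C−1)/(4C−4)+0.615/C = 1.1717
τ_max = K_W·8FD/(πd³) = 1.1717·245.48 = 287.63 MPa
τ_max ≤ 392 MPa → acceptable

(a) 5 coils; (b) YES, τ_max = 288 MPa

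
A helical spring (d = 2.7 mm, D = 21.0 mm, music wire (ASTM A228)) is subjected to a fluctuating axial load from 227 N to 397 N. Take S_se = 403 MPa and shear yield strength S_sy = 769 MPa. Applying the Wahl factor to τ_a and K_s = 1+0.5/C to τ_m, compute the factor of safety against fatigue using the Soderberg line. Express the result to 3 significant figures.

0.539

C = D/d = 21.0/2.7 = 7.7778; K_W = (4C−1)/(4C−4)+0.615/C = 1.1897; K_s = 1+0.5/C = 1.0643
F_a = (F_max−F_min)/2 = 85 N; F_m = (F_max+F_min)/2 = 312 N
τ_a = K_W·8F_aD/(πd³) = 1.1897 × 230.93 = 274.75 MPa
τ_m = K_s·8F_mD/(πd³) = 1.0643 × 847.66 = 902.15 MPa
Soderberg: 1/n_f = τ_a/S_se + τ_m/S_sy = 274.75/403 + 902.15/769 = 0.68176 + 1.17315 = 1.8549
n_f = 1/1.8549 = 0.5391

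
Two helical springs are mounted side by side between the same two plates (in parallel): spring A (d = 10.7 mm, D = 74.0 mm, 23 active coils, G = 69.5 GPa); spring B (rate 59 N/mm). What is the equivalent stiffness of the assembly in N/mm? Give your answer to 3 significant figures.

k_A = Gd⁴/(8D³N_a) = (69.5×10³)(10.7⁴)/(8·74.0³·23) = 12.218 N/mm
Parallel: k_eq = 12.218 + 59 = 71.218 N/mm

71.2 N/mm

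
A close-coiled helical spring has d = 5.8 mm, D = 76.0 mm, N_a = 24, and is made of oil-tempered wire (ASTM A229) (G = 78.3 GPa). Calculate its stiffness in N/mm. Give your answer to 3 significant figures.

k = Gd⁴/(8D³N_a) = (78.3×10³ × 5.8⁴) / (8 × 76.0³ × 24)
  = 8.86082e+07 / 8.42834e+07 = 1.0513 N/mm

1.05 N/mm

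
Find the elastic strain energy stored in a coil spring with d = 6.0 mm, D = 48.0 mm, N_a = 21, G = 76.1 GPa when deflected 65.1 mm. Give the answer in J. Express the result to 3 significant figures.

11.2 J

k = Gd⁴/(8D³N_a) = (76.1×10³)(6.0⁴)/(8·48.0³·21) = 5.3083 N/mm
U = ½kδ² = 0.5 × 5.3083 × 65.1² = 11248 N·mm = 11.248 J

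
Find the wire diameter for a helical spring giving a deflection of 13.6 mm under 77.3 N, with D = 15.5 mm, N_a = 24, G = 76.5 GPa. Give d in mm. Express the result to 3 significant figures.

Required rate k = F/δ = 77.3/13.6 = 5.6838 N/mm
d = (8D³N_a·k / G)^(1/4) = (8·15.5³·24·5.6838 / (76.5×10³))^0.25
  = (53.122)^0.25 = 2.6997 mm

2.70 mm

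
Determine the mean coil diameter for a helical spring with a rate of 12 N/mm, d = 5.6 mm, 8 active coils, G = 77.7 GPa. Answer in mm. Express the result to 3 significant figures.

46.3 mm

D = (Gd⁴/(8N_a·k))^(1/3) = (77.7×10³·5.6⁴/(8·8·12))^(1/3)
  = (99497.4)^(1/3) = 46.3380 mm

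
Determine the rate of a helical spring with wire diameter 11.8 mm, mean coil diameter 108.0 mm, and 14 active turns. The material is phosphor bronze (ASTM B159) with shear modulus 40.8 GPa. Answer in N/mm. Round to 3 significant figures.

5.61 N/mm

k = Gd⁴/(8D³N_a) = (40.8×10³ × 11.8⁴) / (8 × 108.0³ × 14)
  = 7.91021e+08 / 1.41088e+08 = 5.6066 N/mm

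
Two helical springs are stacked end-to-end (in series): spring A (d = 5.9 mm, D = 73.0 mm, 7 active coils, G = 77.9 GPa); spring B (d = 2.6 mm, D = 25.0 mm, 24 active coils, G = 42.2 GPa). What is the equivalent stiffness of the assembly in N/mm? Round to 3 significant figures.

0.560 N/mm

k_A = Gd⁴/(8D³N_a) = (77.9×10³)(5.9⁴)/(8·73.0³·7) = 4.333 N/mm
k_B = Gd⁴/(8D³N_a) = (42.2×10³)(2.6⁴)/(8·25.0³·24) = 0.64281 N/mm
Series: 1/k_eq = 1/4.333 + 1/0.64281 = 1.7864; k_eq = 0.55977 N/mm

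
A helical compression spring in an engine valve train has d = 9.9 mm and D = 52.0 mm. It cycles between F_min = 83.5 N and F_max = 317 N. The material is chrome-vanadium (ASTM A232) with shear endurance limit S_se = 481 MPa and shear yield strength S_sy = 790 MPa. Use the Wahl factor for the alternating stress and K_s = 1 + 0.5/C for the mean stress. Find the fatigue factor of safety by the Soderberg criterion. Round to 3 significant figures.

C = D/d = 52.0/9.9 = 5.2525; K_W = (4C−1)/(4C−4)+0.615/C = 1.2935; K_s = 1+0.5/C = 1.0952
F_a = (F_max−F_min)/2 = 116.75 N; F_m = (F_max+F_min)/2 = 200.25 N
τ_a = K_W·8F_aD/(πd³) = 1.2935 × 15.933 = 20.608 MPa
τ_m = K_s·8F_mD/(πd³) = 1.0952 × 27.328 = 29.93 MPa
Soderberg: 1/n_f = τ_a/S_se + τ_m/S_sy = 20.608/481 + 29.93/790 = 0.04284 + 0.03789 = 0.080731
n_f = 1/0.080731 = 12.39

12.4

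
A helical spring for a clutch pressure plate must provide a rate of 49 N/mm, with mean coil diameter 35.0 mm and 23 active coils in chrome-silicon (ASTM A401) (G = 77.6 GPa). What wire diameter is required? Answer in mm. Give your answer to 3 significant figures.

8.40 mm

d = (8D³N_a·k / G)^(1/4) = (8·35.0³·23·49 / (77.6×10³))^0.25
  = (4981.5)^0.25 = 8.4012 mm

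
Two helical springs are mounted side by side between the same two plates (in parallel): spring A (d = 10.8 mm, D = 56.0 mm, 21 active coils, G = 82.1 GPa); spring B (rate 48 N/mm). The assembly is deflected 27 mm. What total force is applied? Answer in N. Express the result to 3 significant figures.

k_A = Gd⁴/(8D³N_a) = (82.1×10³)(10.8⁴)/(8·56.0³·21) = 37.859 N/mm
Parallel: k_eq = 37.859 + 48 = 85.859 N/mm
F = k_eq·δ = 85.859·27 = 2318.2 N

2320 N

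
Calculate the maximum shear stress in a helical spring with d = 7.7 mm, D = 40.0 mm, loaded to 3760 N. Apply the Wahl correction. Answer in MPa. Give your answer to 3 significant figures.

1090 MPa

Spring index C = D/d = 40.0/7.7 = 5.1948
K_W = (4C−1)/(4C−4) + 0.615/C = 19.779/16.779 + 0.1184 = 1.2972
τ₀ = 8FD/(πd³) = 8·3760·40.0/(π·7.7³) = 1.2032e+06/1434.2 = 838.91 MPa
τ_max = K·τ₀ = 1.2972 × 838.91 = 1088.2 MPa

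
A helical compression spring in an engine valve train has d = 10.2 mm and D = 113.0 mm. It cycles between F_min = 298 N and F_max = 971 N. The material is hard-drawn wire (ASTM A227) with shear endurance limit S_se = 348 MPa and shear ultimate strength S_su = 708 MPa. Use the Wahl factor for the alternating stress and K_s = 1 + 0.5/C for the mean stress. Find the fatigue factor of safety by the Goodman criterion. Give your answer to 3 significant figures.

1.82

C = D/d = 113.0/10.2 = 11.0784; K_W = (4C−1)/(4C−4)+0.615/C = 1.1299; K_s = 1+0.5/C = 1.0451
F_a = (F_max−F_min)/2 = 336.5 N; F_m = (F_max+F_min)/2 = 634.5 N
τ_a = K_W·8F_aD/(πd³) = 1.1299 × 91.244 = 103.1 MPa
τ_m = K_s·8F_mD/(πd³) = 1.0451 × 172.05 = 179.81 MPa
Goodman: 1/n_f = τ_a/S_se + τ_m/S_su = 103.1/348 + 179.81/708 = 0.29626 + 0.25397 = 0.55023
n_f = 1/0.55023 = 1.817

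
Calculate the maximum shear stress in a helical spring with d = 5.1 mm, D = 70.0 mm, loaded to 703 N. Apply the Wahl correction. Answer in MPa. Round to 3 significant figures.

Spring index C = D/d = 70.0/5.1 = 13.7255
K_W = (4C−1)/(4C−4) + 0.615/C = 53.902/50.902 + 0.0448 = 1.1037
τ₀ = 8FD/(πd³) = 8·703·70.0/(π·5.1³) = 393680/416.74 = 944.68 MPa
τ_max = K·τ₀ = 1.1037 × 944.68 = 1042.7 MPa

1040 MPa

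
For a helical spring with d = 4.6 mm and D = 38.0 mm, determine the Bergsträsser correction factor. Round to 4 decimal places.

C = D/d = 38.0/4.6 = 8.2609
K_B = (4C+2)/(4C−3) = 35.043/30.043 = 1.1664

1.1664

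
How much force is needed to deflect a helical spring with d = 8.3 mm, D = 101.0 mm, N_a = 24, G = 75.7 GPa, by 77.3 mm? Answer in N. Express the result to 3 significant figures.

140 N

k = Gd⁴/(8D³N_a) = (75.7×10³)(8.3⁴)/(8·101.0³·24) = 1.8161 N/mm
F = k·δ = 1.8161 × 77.3 = 140.39 N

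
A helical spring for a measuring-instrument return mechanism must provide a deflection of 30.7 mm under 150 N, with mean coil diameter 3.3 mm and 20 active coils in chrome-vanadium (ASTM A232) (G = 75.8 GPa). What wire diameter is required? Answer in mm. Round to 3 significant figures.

Required rate k = F/δ = 150/30.7 = 4.886 N/mm
d = (8D³N_a·k / G)^(1/4) = (8·3.3³·20·4.886 / (75.8×10³))^0.25
  = (0.37063)^0.25 = 0.7803 mm

0.780 mm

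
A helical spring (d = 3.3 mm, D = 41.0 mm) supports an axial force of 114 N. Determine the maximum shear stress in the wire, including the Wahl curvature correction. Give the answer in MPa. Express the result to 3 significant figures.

Spring index C = D/d = 41.0/3.3 = 12.4242
K_W = (4C−1)/(4C−4) + 0.615/C = 48.697/45.697 + 0.0495 = 1.1151
τ₀ = 8FD/(πd³) = 8·114·41.0/(π·3.3³) = 37392/112.9 = 331.2 MPa
τ_max = K·τ₀ = 1.1151 × 331.2 = 369.33 MPa

369 MPa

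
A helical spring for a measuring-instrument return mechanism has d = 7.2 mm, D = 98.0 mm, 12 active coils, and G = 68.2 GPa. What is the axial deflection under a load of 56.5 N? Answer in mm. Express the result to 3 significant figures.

27.9 mm

k = Gd⁴/(8D³N_a) = (68.2×10³)(7.2⁴)/(8·98.0³·12) = 2.0285 N/mm
δ = F/k = 56.5 / 2.0285 = 27.854 mm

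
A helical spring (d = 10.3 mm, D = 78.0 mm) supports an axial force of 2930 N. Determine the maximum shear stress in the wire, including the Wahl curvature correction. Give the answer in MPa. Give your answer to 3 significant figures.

Spring index C = D/d = 78.0/10.3 = 7.5728
K_W = (4C−1)/(4C−4) + 0.615/C = 29.291/26.291 + 0.0812 = 1.1953
τ₀ = 8FD/(πd³) = 8·2930·78.0/(π·10.3³) = 1.82832e+06/3432.9 = 532.59 MPa
τ_max = K·τ₀ = 1.1953 × 532.59 = 636.61 MPa

637 MPa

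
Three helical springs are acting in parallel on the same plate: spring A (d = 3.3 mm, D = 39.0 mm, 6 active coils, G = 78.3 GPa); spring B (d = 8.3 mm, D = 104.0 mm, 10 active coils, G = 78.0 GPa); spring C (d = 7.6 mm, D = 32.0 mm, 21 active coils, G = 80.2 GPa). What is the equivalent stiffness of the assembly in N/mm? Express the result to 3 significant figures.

k_A = Gd⁴/(8D³N_a) = (78.3×10³)(3.3⁴)/(8·39.0³·6) = 3.2612 N/mm
k_B = Gd⁴/(8D³N_a) = (78.0×10³)(8.3⁴)/(8·104.0³·10) = 4.1136 N/mm
k_C = Gd⁴/(8D³N_a) = (80.2×10³)(7.6⁴)/(8·32.0³·21) = 48.604 N/mm
Parallel: k_eq = 3.2612 + 4.1136 + 48.604 = 55.979 N/mm

56.0 N/mm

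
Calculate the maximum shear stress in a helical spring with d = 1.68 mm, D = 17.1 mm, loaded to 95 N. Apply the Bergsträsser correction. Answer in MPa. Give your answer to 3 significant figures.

Spring index C = D/d = 17.1/1.68 = 10.1786
K_B = (4C+2)/(4C−3) = 42.714/37.714 = 1.1326
τ₀ = 8FD/(πd³) = 8·95·17.1/(π·1.68³) = 12996/14.896 = 872.43 MPa
τ_max = K·τ₀ = 1.1326 × 872.43 = 988.1 MPa

988 MPa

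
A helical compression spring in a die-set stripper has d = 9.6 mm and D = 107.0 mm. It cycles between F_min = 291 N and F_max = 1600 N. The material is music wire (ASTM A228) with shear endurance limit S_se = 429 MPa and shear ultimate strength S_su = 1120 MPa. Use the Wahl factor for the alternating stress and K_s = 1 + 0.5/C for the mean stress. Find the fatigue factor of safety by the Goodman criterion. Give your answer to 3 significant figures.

1.25

C = D/d = 107.0/9.6 = 11.1458; K_W = (4C−1)/(4C−4)+0.615/C = 1.1291; K_s = 1+0.5/C = 1.0449
F_a = (F_max−F_min)/2 = 654.5 N; F_m = (F_max+F_min)/2 = 945.5 N
τ_a = K_W·8F_aD/(πd³) = 1.1291 × 201.57 = 227.59 MPa
τ_m = K_s·8F_mD/(πd³) = 1.0449 × 291.19 = 304.25 MPa
Goodman: 1/n_f = τ_a/S_se + τ_m/S_su = 227.59/429 + 304.25/1120 = 0.53051 + 0.27165 = 0.80216
n_f = 1/0.80216 = 1.247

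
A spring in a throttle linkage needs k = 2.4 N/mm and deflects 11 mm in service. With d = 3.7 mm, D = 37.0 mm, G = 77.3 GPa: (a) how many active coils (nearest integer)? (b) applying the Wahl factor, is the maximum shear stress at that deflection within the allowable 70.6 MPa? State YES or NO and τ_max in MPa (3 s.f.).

N_a = Gd⁴/(8D³k) = (77.3×10³)(3.7⁴)/(8·37.0³·2.4) = 14.9 → N_a = 15
Actual rate k = Gd⁴/(8D³·15) = 2.3834 N/mm
Working load F = kδ = 2.3834·11 = 26.218 N
C = 37.0/3.7 = 10.0000; K_W = (4C−1)/(4C−4)+0.615/C = 1.1448
τ_max = K_W·8FD/(πd³) = 1.1448·48.767 = 55.831 MPa
τ_max ≤ 70.6 MPa → acceptable

(a) 15 coils; (b) YES, τ_max = 55.8 MPa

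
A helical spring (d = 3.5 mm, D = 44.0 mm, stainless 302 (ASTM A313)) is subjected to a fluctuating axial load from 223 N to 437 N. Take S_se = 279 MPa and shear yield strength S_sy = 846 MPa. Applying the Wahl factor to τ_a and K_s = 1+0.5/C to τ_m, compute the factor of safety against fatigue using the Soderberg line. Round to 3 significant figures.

0.460

C = D/d = 44.0/3.5 = 12.5714; K_W = (4C−1)/(4C−4)+0.615/C = 1.1137; K_s = 1+0.5/C = 1.0398
F_a = (F_max−F_min)/2 = 107 N; F_m = (F_max+F_min)/2 = 330 N
τ_a = K_W·8F_aD/(πd³) = 1.1137 × 279.62 = 311.43 MPa
τ_m = K_s·8F_mD/(πd³) = 1.0398 × 862.39 = 896.69 MPa
Soderberg: 1/n_f = τ_a/S_se + τ_m/S_sy = 311.43/279 + 896.69/846 = 1.11622 + 1.05991 = 2.1761
n_f = 1/2.1761 = 0.4595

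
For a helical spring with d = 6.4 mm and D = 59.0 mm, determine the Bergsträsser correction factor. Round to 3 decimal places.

1.148

C = D/d = 59.0/6.4 = 9.2188
K_B = (4C+2)/(4C−3) = 38.875/33.875 = 1.1476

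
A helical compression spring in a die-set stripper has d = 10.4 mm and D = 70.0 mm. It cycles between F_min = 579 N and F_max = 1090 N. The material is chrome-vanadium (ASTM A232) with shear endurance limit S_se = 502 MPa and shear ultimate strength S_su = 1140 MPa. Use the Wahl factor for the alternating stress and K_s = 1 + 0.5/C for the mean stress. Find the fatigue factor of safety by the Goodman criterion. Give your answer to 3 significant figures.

C = D/d = 70.0/10.4 = 6.7308; K_W = (4C−1)/(4C−4)+0.615/C = 1.2222; K_s = 1+0.5/C = 1.0743
F_a = (F_max−F_min)/2 = 255.5 N; F_m = (F_max+F_min)/2 = 834.5 N
τ_a = K_W·8F_aD/(πd³) = 1.2222 × 40.488 = 49.487 MPa
τ_m = K_s·8F_mD/(πd³) = 1.0743 × 132.24 = 142.06 MPa
Goodman: 1/n_f = τ_a/S_se + τ_m/S_su = 49.487/502 + 142.06/1140 = 0.09858 + 0.12462 = 0.2232
n_f = 1/0.2232 = 4.48

4.48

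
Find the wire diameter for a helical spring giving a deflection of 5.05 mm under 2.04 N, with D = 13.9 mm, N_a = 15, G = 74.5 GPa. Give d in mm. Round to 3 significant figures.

Required rate k = F/δ = 2.04/5.05 = 0.40396 N/mm
d = (8D³N_a·k / G)^(1/4) = (8·13.9³·15·0.40396 / (74.5×10³))^0.25
  = (1.7475)^0.25 = 1.1497 mm

1.15 mm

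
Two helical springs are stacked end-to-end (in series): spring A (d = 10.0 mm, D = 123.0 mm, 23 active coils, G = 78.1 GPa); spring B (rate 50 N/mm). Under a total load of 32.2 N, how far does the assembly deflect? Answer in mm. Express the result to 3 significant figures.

14.8 mm

k_A = Gd⁴/(8D³N_a) = (78.1×10³)(10.0⁴)/(8·123.0³·23) = 2.281 N/mm
Series: 1/k_eq = 1/2.281 + 1/50 = 0.45841; k_eq = 2.1814 N/mm
δ = F/k_eq = 32.2/2.1814 = 14.761 mm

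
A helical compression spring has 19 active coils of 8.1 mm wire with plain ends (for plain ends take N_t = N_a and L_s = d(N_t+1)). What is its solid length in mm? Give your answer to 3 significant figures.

plain ends: N_t = N_a = 19
L_s = d·(N_t+1) = 8.1 × 20 = 162 mm

162 mm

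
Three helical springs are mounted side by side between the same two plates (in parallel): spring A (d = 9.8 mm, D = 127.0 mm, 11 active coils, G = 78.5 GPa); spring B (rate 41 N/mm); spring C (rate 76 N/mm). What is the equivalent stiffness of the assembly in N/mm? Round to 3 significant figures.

121 N/mm

k_A = Gd⁴/(8D³N_a) = (78.5×10³)(9.8⁴)/(8·127.0³·11) = 4.0168 N/mm
Parallel: k_eq = 4.0168 + 41 + 76 = 121.02 N/mm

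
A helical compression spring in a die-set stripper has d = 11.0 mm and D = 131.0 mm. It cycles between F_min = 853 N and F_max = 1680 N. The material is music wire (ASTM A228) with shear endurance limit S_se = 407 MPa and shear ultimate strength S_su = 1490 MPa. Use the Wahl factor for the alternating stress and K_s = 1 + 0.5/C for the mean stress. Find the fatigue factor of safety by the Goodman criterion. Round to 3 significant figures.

1.97

C = D/d = 131.0/11.0 = 11.9091; K_W = (4C−1)/(4C−4)+0.615/C = 1.1204; K_s = 1+0.5/C = 1.0420
F_a = (F_max−F_min)/2 = 413.5 N; F_m = (F_max+F_min)/2 = 1266.5 N
τ_a = K_W·8F_aD/(πd³) = 1.1204 × 103.64 = 116.11 MPa
τ_m = K_s·8F_mD/(πd³) = 1.0420 × 317.42 = 330.75 MPa
Goodman: 1/n_f = τ_a/S_se + τ_m/S_su = 116.11/407 + 330.75/1490 = 0.28529 + 0.22198 = 0.50727
n_f = 1/0.50727 = 1.971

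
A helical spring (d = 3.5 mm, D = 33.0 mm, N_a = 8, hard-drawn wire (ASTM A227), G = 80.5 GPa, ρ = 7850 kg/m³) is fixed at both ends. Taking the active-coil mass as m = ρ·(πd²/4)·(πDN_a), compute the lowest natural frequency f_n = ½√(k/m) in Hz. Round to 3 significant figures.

k = Gd⁴/(8D³N_a) = (80.5×10³)(3.5⁴)/(8·33.0³·8) = 5.2523 N/mm = 5252.3 N/m
Wire length L = πDN_a = π·33.0·8 = 829.38 mm
m = ρ·(πd²/4)·L = 7850 × 9.6211×10⁻⁶ m² × 0.82938 m = 0.06264 kg
f_n = ½√(k/m) = 0.5·√(5252.3/0.06264) = 0.5·√(83849) = 144.78 Hz

145 Hz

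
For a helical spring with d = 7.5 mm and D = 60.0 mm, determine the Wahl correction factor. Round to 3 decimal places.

C = D/d = 60.0/7.5 = 8.0000
K_W = (4C−1)/(4C−4) + 0.615/C = 31.000/28.000 + 0.0769 = 1.1840

1.184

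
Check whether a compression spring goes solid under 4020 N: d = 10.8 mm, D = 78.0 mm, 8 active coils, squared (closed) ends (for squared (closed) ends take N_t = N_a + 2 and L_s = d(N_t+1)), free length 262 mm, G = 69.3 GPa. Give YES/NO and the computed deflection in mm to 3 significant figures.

NO, δ = 129 mm

k = Gd⁴/(8D³N_a) = (69.3×10³)(10.8⁴)/(8·78.0³·8) = 31.043 N/mm
N_t = 10; L_s = 10.8·11 = 118.8 mm; δ_solid = L₀ − L_s = 262 − 118.8 = 143.2 mm
δ = F/k = 4020/31.043 = 129.5 mm
δ < δ_solid → spring does not go solid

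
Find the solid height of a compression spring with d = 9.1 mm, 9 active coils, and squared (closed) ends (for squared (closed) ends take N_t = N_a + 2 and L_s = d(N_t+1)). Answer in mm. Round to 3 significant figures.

109 mm

squared (closed) ends: N_t = N_a + 2 = 9 + 2 = 11
L_s = d·(N_t+1) = 9.1 × 12 = 109.2 mm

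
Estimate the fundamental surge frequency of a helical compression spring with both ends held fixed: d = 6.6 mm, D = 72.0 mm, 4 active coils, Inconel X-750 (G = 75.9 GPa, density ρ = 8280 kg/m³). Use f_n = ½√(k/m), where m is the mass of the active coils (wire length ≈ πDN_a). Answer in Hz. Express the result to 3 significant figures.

k = Gd⁴/(8D³N_a) = (75.9×10³)(6.6⁴)/(8·72.0³·4) = 12.058 N/mm = 12058 N/m
Wire length L = πDN_a = π·72.0·4 = 904.78 mm
m = ρ·(πd²/4)·L = 8280 × 34.212×10⁻⁶ m² × 0.90478 m = 0.2563 kg
f_n = ½√(k/m) = 0.5·√(12058/0.2563) = 0.5·√(47046) = 108.45 Hz

108 Hz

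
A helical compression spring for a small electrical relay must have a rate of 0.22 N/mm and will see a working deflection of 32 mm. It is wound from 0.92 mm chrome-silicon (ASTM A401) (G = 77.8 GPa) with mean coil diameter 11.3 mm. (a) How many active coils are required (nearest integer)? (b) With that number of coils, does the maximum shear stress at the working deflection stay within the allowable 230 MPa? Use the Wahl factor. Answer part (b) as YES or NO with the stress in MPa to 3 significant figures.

N_a = Gd⁴/(8D³k) = (77.8×10³)(0.92⁴)/(8·11.3³·0.22) = 21.95 → N_a = 22
Actual rate k = Gd⁴/(8D³·22) = 0.21947 N/mm
Working load F = kδ = 0.21947·32 = 7.0232 N
C = 11.3/0.92 = 12.2826; K_W = (4C−1)/(4C−4)+0.615/C = 1.1165
τ_max = K_W·8FD/(πd³) = 1.1165·259.53 = 289.78 MPa
τ_max > 230 MPa → exceeds allowable

(a) 22 coils; (b) NO, τ_max = 290 MPa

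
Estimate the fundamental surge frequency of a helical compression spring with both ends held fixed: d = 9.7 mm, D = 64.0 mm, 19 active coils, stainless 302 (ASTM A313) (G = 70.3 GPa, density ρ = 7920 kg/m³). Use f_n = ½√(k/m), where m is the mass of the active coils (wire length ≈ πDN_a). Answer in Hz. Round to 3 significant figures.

41.8 Hz

k = Gd⁴/(8D³N_a) = (70.3×10³)(9.7⁴)/(8·64.0³·19) = 15.619 N/mm = 15619 N/m
Wire length L = πDN_a = π·64.0·19 = 3820.2 mm
m = ρ·(πd²/4)·L = 7920 × 73.898×10⁻⁶ m² × 3.8202 m = 2.2358 kg
f_n = ½√(k/m) = 0.5·√(15619/2.2358) = 0.5·√(6985.8) = 41.791 Hz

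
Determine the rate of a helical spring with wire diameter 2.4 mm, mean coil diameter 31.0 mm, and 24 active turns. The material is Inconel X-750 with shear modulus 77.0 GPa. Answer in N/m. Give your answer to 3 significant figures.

447 N/m

k = Gd⁴/(8D³N_a) = (77.0×10³ × 2.4⁴) / (8 × 31.0³ × 24)
  = 2.55468e+06 / 5.71987e+06 = 0.44663 N/mm = 446.63 N/m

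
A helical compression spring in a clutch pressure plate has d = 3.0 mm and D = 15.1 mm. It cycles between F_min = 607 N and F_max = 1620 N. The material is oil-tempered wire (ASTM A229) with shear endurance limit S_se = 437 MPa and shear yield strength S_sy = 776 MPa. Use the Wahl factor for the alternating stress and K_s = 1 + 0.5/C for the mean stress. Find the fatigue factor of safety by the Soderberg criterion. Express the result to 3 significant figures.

0.227

C = D/d = 15.1/3.0 = 5.0333; K_W = (4C−1)/(4C−4)+0.615/C = 1.3081; K_s = 1+0.5/C = 1.0993
F_a = (F_max−F_min)/2 = 506.5 N; F_m = (F_max+F_min)/2 = 1113.5 N
τ_a = K_W·8F_aD/(πd³) = 1.3081 × 721.33 = 943.59 MPa
τ_m = K_s·8F_mD/(πd³) = 1.0993 × 1585.8 = 1743.3 MPa
Soderberg: 1/n_f = τ_a/S_se + τ_m/S_sy = 943.59/437 + 1743.3/776 = 2.15926 + 2.24653 = 4.4058
n_f = 1/4.4058 = 0.227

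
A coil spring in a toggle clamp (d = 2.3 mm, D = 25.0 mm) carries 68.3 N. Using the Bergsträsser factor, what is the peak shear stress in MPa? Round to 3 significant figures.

Spring index C = D/d = 25.0/2.3 = 10.8696
K_B = (4C+2)/(4C−3) = 45.478/40.478 = 1.1235
τ₀ = 8FD/(πd³) = 8·68.3·25.0/(π·2.3³) = 13660/38.224 = 357.37 MPa
τ_max = K·τ₀ = 1.1235 × 357.37 = 401.51 MPa

402 MPa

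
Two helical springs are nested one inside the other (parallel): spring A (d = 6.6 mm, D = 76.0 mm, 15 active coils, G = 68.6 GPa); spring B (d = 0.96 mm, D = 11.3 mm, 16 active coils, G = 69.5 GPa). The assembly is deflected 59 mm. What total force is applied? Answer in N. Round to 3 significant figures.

165 N

k_A = Gd⁴/(8D³N_a) = (68.6×10³)(6.6⁴)/(8·76.0³·15) = 2.471 N/mm
k_B = Gd⁴/(8D³N_a) = (69.5×10³)(0.96⁴)/(8·11.3³·16) = 0.31961 N/mm
Parallel: k_eq = 2.471 + 0.31961 = 2.7906 N/mm
F = k_eq·δ = 2.7906·59 = 164.65 N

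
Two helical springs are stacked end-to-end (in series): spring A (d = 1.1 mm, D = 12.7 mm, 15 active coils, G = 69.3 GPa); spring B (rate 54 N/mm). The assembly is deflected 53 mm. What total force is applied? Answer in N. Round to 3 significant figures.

21.7 N

k_A = Gd⁴/(8D³N_a) = (69.3×10³)(1.1⁴)/(8·12.7³·15) = 0.41277 N/mm
Series: 1/k_eq = 1/0.41277 + 1/54 = 2.4412; k_eq = 0.40964 N/mm
F = k_eq·δ = 0.40964·53 = 21.711 N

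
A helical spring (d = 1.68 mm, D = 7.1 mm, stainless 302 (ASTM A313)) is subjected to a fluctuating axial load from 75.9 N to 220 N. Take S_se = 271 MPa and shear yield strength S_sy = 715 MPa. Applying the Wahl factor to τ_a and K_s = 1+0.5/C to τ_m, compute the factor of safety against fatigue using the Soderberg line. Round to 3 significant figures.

C = D/d = 7.1/1.68 = 4.2262; K_W = (4C−1)/(4C−4)+0.615/C = 1.3780; K_s = 1+0.5/C = 1.1183
F_a = (F_max−F_min)/2 = 72.05 N; F_m = (F_max+F_min)/2 = 147.95 N
τ_a = K_W·8F_aD/(πd³) = 1.3780 × 274.73 = 378.57 MPa
τ_m = K_s·8F_mD/(πd³) = 1.1183 × 564.14 = 630.88 MPa
Soderberg: 1/n_f = τ_a/S_se + τ_m/S_sy = 378.57/271 + 630.88/715 = 1.39696 + 0.88235 = 2.2793
n_f = 1/2.2793 = 0.4387

0.439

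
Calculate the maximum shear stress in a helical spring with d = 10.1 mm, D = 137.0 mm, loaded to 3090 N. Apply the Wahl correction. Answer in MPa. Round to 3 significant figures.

Spring index C = D/d = 137.0/10.1 = 13.5644
K_W = (4C−1)/(4C−4) + 0.615/C = 53.257/50.257 + 0.0453 = 1.1050
τ₀ = 8FD/(πd³) = 8·3090·137.0/(π·10.1³) = 3.38664e+06/3236.8 = 1046.3 MPa
τ_max = K·τ₀ = 1.1050 × 1046.3 = 1156.2 MPa

1160 MPa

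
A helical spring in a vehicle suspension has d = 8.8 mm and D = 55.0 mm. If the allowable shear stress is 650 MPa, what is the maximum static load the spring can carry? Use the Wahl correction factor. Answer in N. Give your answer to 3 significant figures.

C = D/d = 55.0/8.8 = 6.2500
K_W = (4C−1)/(4C−4) + 0.615/C = 24.000/21.000 + 0.0984 = 1.2413
τ_max = K·8FD/(πd³) → F_max = τ_allow·πd³/(8DK)
F_max = 650·π·8.8³/(8·55.0·1.2413) = 1.3916e+06/546.15 = 2548 N

2550 N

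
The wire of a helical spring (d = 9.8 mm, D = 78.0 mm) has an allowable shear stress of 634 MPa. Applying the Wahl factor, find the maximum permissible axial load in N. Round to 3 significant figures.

2540 N

C = D/d = 78.0/9.8 = 7.9592
K_W = (4C−1)/(4C−4) + 0.615/C = 30.837/27.837 + 0.0773 = 1.1850
τ_max = K·8FD/(πd³) → F_max = τ_allow·πd³/(8DK)
F_max = 634·π·9.8³/(8·78.0·1.1850) = 1.8746e+06/739.47 = 2535.1 N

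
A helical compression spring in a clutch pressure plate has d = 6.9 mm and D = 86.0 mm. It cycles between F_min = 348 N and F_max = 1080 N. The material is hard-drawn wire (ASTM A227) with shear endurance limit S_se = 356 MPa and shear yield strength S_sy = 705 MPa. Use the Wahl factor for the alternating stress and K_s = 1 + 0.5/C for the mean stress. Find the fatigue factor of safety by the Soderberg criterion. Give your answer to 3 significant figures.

0.682

C = D/d = 86.0/6.9 = 12.4638; K_W = (4C−1)/(4C−4)+0.615/C = 1.1148; K_s = 1+0.5/C = 1.0401
F_a = (F_max−F_min)/2 = 366 N; F_m = (F_max+F_min)/2 = 714 N
τ_a = K_W·8F_aD/(πd³) = 1.1148 × 243.99 = 271.99 MPa
τ_m = K_s·8F_mD/(πd³) = 1.0401 × 475.98 = 495.08 MPa
Soderberg: 1/n_f = τ_a/S_se + τ_m/S_sy = 271.99/356 + 495.08/705 = 0.76402 + 0.70223 = 1.4663
n_f = 1/1.4663 = 0.682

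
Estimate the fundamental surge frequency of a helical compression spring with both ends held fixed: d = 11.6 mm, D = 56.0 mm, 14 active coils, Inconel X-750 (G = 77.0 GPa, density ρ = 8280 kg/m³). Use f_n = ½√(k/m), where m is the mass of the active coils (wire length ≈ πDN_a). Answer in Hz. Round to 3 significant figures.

k = Gd⁴/(8D³N_a) = (77.0×10³)(11.6⁴)/(8·56.0³·14) = 70.883 N/mm = 70883 N/m
Wire length L = πDN_a = π·56.0·14 = 2463 mm
m = ρ·(πd²/4)·L = 8280 × 105.68×10⁻⁶ m² × 2.463 m = 2.1553 kg
f_n = ½√(k/m) = 0.5·√(70883/2.1553) = 0.5·√(32888) = 90.675 Hz

90.7 Hz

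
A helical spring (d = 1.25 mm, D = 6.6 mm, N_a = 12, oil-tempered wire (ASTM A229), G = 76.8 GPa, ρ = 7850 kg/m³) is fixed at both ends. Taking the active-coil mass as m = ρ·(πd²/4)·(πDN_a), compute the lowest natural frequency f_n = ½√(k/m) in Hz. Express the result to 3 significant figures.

842 Hz

k = Gd⁴/(8D³N_a) = (76.8×10³)(1.25⁴)/(8·6.6³·12) = 6.7936 N/mm = 6793.6 N/m
Wire length L = πDN_a = π·6.6·12 = 248.81 mm
m = ρ·(πd²/4)·L = 7850 × 1.2272×10⁻⁶ m² × 0.24881 m = 0.0023969 kg
f_n = ½√(k/m) = 0.5·√(6793.6/0.0023969) = 0.5·√(2.8343e+06) = 841.77 Hz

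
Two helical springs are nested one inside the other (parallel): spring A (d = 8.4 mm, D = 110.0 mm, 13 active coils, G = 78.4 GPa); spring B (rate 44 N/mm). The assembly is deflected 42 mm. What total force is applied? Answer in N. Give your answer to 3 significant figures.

1970 N

k_A = Gd⁴/(8D³N_a) = (78.4×10³)(8.4⁴)/(8·110.0³·13) = 2.8198 N/mm
Parallel: k_eq = 2.8198 + 44 = 46.82 N/mm
F = k_eq·δ = 46.82·42 = 1966.4 N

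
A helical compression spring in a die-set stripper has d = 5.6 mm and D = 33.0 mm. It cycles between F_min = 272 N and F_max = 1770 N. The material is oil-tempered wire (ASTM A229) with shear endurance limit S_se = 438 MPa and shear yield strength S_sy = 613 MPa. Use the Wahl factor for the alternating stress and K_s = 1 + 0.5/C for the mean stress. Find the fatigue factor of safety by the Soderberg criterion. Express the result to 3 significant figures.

C = D/d = 33.0/5.6 = 5.8929; K_W = (4C−1)/(4C−4)+0.615/C = 1.2576; K_s = 1+0.5/C = 1.0848
F_a = (F_max−F_min)/2 = 749 N; F_m = (F_max+F_min)/2 = 1021 N
τ_a = K_W·8F_aD/(πd³) = 1.2576 × 358.4 = 450.75 MPa
τ_m = K_s·8F_mD/(πd³) = 1.0848 × 488.56 = 530.01 MPa
Soderberg: 1/n_f = τ_a/S_se + τ_m/S_sy = 450.75/438 + 530.01/613 = 1.02910 + 0.86462 = 1.8937
n_f = 1/1.8937 = 0.5281

0.528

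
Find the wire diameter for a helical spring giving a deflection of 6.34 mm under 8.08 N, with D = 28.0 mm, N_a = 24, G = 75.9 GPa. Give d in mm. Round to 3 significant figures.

Required rate k = F/δ = 8.08/6.34 = 1.2744 N/mm
d = (8D³N_a·k / G)^(1/4) = (8·28.0³·24·1.2744 / (75.9×10³))^0.25
  = (70.771)^0.25 = 2.9004 mm

2.90 mm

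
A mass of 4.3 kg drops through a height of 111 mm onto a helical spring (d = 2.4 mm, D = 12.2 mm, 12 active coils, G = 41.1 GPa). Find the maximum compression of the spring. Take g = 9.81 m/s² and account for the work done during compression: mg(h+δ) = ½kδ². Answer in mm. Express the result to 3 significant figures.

40.4 mm

k = Gd⁴/(8D³N_a) = (41.1×10³)(2.4⁴)/(8·12.2³·12) = 7.8223 N/mm
W = mg = 4.3 × 9.81 = 42.183 N
½kδ² − Wδ − Wh = 0 → δ = (W + √(W² + 2kWh))/k
δ = (42.183 + √(1779.4 + 73253.2))/7.8223 = (42.183 + 273.92)/7.8223 = 40.41 mm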